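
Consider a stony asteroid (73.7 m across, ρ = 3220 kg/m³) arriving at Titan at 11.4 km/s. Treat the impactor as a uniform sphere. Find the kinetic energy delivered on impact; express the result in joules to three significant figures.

E ≈ 4.39 × 10^16 J

v = 11400 m/s.
Mass m = (π/6) ρ d³ = (π/6) × 3220 × (73.7)³ = 6.749 × 10^8 kg
E = ½ m v² = 0.5 × 6.749 × 10^8 × (11400)² = 4.386 × 10^16 J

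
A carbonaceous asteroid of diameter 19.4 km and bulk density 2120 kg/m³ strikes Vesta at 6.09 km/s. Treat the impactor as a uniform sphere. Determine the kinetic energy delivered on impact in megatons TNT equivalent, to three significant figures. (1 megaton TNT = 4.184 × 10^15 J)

d = 19400 m; v = 6090 m/s.
Mass m = (π/6) ρ d³ = (π/6) × 2120 × (19400)³ = 8.105 × 10^15 kg
E = ½ m v² = 0.5 × 8.105 × 10^15 × (6090)² = 1.503 × 10^23 J
   = 1.503 × 10^23 / 4.184×10^15 = 3.592 × 10^7 Mt

E ≈ 3.59 × 10^7 Mt TNT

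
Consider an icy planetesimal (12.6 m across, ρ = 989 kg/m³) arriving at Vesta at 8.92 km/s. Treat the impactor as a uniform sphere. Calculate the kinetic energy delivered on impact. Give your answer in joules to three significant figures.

v = 8920 m/s.
Mass m = (π/6) ρ d³ = (π/6) × 989 × (12.6)³ = 1.036 × 10^6 kg
E = ½ m v² = 0.5 × 1.036 × 10^6 × (8920)² = 4.122 × 10^13 J

E ≈ 4.12 × 10^13 J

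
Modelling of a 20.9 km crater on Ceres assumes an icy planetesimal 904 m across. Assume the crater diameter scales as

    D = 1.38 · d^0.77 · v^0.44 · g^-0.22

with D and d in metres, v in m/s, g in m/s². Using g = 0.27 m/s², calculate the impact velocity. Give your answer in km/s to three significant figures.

v ≈ 11.0 km/s

Rearranging for v: v = [D / (1.38 · 904^0.77 · 0.27^-0.22)]^(1/0.44).
D = 20900 m.
904^0.77 = 188.9
0.27^-0.22 = 1.334
Denominator = 1.38 × 188.9 × 1.334 = 347.7
D / 347.7 = 20900 / 347.7 = 60.11
v = 60.11^(1/0.44) = 60.11^2.2727 = 11041 m/s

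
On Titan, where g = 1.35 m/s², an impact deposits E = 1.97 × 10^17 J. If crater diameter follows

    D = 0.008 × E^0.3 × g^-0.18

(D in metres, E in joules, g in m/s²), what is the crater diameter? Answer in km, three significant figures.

E^0.3 = (1.97 × 10^17)^0.3 = 1.543 × 10^5
g^-0.18 = 1.35^-0.18 = 0.9474
D = 0.008 × 1.543 × 10^5 × 0.9474 = 1169 m
   = 1.169 km

D ≈ 1.17 km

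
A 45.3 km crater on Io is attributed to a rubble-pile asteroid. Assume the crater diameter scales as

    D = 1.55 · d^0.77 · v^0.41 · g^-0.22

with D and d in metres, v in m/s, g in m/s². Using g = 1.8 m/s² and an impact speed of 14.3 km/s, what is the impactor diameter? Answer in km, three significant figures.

Rearranging for d: d = [D / (1.55 · 14300^0.41 · 1.8^-0.22)]^(1/0.77).
D = 45300 m.
14300^0.41 = 50.55
1.8^-0.22 = 0.8787
Denominator = 1.55 × 50.55 × 0.8787 = 68.85
D / 68.85 = 45300 / 68.85 = 658.0
d = 658.0^(1/0.77) = 658.0^1.2987 = 4571 m

d ≈ 4.57 km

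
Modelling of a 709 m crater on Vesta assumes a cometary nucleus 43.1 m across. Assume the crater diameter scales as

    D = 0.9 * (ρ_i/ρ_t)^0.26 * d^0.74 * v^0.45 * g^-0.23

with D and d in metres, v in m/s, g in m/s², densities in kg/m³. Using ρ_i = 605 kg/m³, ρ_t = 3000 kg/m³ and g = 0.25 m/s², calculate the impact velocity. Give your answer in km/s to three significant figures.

Rearranging for v: v = [D / (0.9 · (605/3000)^0.26 · 43.1^0.74 · 0.25^-0.23)]^(1/0.45).
(605/3000)^0.26 = 0.6595
43.1^0.74 = 16.20
0.25^-0.23 = 1.376
Denominator = 0.9 × 0.6595 × 16.20 × 1.376 = 13.23
D / 13.23 = 709 / 13.23 = 53.59
v = 53.59^(1/0.45) = 53.59^2.2222 = 6956 m/s

v ≈ 6.96 km/s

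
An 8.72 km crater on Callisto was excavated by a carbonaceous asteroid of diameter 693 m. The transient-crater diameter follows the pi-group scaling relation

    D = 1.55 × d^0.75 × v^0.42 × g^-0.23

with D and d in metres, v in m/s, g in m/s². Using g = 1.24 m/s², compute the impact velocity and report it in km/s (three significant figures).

v ≈ 8.08 km/s

Rearranging for v: v = [D / (1.55 · 693^0.75 · 1.24^-0.23)]^(1/0.42).
D = 8720 m.
693^0.75 = 135.1
1.24^-0.23 = 0.9517
Denominator = 1.55 × 135.1 × 0.9517 = 199.3
D / 199.3 = 8720 / 199.3 = 43.75
v = 43.75^(1/0.42) = 43.75^2.381 = 8075 m/s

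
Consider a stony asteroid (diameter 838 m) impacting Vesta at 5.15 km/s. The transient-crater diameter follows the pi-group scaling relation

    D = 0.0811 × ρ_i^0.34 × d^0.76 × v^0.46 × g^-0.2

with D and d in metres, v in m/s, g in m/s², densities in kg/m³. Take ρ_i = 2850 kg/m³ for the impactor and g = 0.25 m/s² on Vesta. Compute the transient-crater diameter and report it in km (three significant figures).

In SI units: v = 5150 m/s.
ρ_i^0.34 = 2850^0.34 = 14.95
d^0.76 = 838^0.76 = 166.6
v^0.46 = 5150^0.46 = 50.98
g^-0.2 = 0.25^-0.2 = 1.320
D = 0.0811 × 14.95 × 166.6 × 50.98 × 1.320 = 13593 m
   = 13.59 km

D ≈ 13.6 km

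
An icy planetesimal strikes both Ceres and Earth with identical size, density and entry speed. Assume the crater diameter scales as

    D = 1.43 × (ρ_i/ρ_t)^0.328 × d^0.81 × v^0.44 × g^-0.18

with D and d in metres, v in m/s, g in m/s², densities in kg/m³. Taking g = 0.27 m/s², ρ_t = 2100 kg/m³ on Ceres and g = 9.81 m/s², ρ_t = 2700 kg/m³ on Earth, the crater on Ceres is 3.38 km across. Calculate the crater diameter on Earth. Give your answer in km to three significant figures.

D ≈ 1.63 km

The impactor-only factors (d, v, ρ_i) cancel in the ratio, leaving D_Earth/D_Ceres = (g_Earth/g_Ceres)^-0.18 · (ρ_t,Ceres/ρ_t,Earth)^0.328.
(9.81/0.27)^-0.18 = 36.33^-0.18 = 0.5238
(2100/2700)^0.328 = 0.7778^0.328 = 0.9209
Ratio = 0.5238 × 0.9209 = 0.4824
D_Earth = 0.4824 × 3.38 km = 1.63 km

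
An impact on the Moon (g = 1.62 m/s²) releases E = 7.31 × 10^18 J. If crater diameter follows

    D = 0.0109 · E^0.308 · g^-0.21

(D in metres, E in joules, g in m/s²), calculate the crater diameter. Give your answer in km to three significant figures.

D ≈ 6.36 km

E^0.308 = (7.31 × 10^18)^0.308 = 6.458 × 10^5
g^-0.21 = 1.62^-0.21 = 0.9037
D = 0.0109 × 6.458 × 10^5 × 0.9037 = 6361 m
   = 6.361 km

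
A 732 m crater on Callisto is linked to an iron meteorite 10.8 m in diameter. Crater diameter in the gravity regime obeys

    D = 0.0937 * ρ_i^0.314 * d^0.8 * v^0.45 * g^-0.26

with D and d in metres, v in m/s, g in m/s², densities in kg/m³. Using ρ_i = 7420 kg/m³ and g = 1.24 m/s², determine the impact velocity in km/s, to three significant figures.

v ≈ 14.7 km/s

Rearranging for v: v = [D / (0.0937 · 7420^0.314 · 10.8^0.8 · 1.24^-0.26)]^(1/0.45).
7420^0.314 = 16.42
10.8^0.8 = 6.710
1.24^-0.26 = 0.9456
Denominator = 0.0937 × 16.42 × 6.710 × 0.9456 = 9.762
D / 9.762 = 732 / 9.762 = 74.98
v = 74.98^(1/0.45) = 74.98^2.2222 = 14672 m/s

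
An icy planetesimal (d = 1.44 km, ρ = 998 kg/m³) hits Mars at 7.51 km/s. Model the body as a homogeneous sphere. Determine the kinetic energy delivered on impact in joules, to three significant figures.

E ≈ 4.40 × 10^19 J

d = 1440 m; v = 7510 m/s.
Mass m = (π/6) ρ d³ = (π/6) × 998 × (1440)³ = 1.560 × 10^12 kg
E = ½ m v² = 0.5 × 1.560 × 10^12 × (7510)² = 4.399 × 10^19 J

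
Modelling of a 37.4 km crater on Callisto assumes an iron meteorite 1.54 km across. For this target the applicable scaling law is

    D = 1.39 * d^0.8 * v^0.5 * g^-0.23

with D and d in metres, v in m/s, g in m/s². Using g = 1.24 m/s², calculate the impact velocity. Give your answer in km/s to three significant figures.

v ≈ 6.35 km/s

Rearranging for v: v = [D / (1.39 · 1540^0.8 · 1.24^-0.23)]^(1/0.5).
D = 37400 m.
1540^0.8 = 354.8
1.24^-0.23 = 0.9517
Denominator = 1.39 × 354.8 × 0.9517 = 469.4
D / 469.4 = 37400 / 469.4 = 79.68
v = 79.68^(1/0.5) = 79.68^2 = 6349 m/s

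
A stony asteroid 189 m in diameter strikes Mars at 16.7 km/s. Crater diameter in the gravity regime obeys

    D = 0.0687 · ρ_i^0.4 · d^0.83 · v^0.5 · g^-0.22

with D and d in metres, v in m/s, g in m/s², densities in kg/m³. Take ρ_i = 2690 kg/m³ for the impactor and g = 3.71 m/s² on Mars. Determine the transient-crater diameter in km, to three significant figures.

D ≈ 12.1 km

In SI units: v = 16700 m/s.
ρ_i^0.4 = 2690^0.4 = 23.55
d^0.83 = 189^0.83 = 77.53
v^0.5 = 16700^0.5 = 129.2
g^-0.22 = 3.71^-0.22 = 0.7494
D = 0.0687 × 23.55 × 77.53 × 129.2 × 0.7494 = 12145 m
   = 12.14 km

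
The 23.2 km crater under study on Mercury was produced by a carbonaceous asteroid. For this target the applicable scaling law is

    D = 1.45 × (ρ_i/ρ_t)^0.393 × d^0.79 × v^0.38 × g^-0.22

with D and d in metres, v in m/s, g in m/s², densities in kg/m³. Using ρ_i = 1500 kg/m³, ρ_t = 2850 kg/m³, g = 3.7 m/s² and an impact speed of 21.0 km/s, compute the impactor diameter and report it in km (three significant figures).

d ≈ 3.46 km

Rearranging for d: d = [D / (1.45 · (1500/2850)^0.393 · 21000^0.38 · 3.7^-0.22)]^(1/0.79).
D = 23200 m.
(1500/2850)^0.393 = 0.7771
21000^0.38 = 43.90
3.7^-0.22 = 0.7499
Denominator = 1.45 × 0.7771 × 43.90 × 0.7499 = 37.09
D / 37.09 = 23200 / 37.09 = 625.5
d = 625.5^(1/0.79) = 625.5^1.2658 = 3463 m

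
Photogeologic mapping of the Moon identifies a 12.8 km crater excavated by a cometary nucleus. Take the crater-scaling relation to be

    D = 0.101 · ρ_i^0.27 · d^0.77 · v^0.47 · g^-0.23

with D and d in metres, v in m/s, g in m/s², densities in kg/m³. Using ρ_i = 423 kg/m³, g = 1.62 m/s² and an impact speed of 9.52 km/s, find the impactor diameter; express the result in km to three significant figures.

Rearranging for d: d = [D / (0.101 · 423^0.27 · 9520^0.47 · 1.62^-0.23)]^(1/0.77).
D = 12800 m.
423^0.27 = 5.118
9520^0.47 = 74.12
1.62^-0.23 = 0.8950
Denominator = 0.101 × 5.118 × 74.12 × 0.8950 = 34.29
D / 34.29 = 12800 / 34.29 = 373.3
d = 373.3^(1/0.77) = 373.3^1.2987 = 2189 m

d ≈ 2.19 km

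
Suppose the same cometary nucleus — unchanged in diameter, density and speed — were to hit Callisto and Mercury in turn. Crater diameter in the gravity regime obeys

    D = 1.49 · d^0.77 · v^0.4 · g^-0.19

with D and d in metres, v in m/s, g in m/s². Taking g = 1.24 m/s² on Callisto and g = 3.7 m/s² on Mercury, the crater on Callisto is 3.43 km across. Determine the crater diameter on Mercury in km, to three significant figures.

All impactor-dependent factors cancel in the ratio, leaving D_Mercury/D_Callisto = (g_Mercury/g_Callisto)^-0.19.
(3.7/1.24)^-0.19 = 2.984^-0.19 = 0.8124
D_Mercury = 0.8124 × 3.43 km = 2.79 km

D ≈ 2.79 km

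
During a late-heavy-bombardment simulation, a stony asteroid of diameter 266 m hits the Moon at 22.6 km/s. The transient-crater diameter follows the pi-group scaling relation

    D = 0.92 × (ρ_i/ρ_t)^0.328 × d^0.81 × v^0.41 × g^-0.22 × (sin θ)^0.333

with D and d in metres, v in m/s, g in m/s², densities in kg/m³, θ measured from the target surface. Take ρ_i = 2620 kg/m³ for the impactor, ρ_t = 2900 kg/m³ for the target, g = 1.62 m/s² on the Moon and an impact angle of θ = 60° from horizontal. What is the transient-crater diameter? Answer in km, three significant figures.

D ≈ 4.28 km

In SI units: v = 22600 m/s.
(ρ_i/ρ_t)^0.328 = (2620/2900)^0.328 = 0.9672
d^0.81 = 266^0.81 = 92.08
v^0.41 = 22600^0.41 = 60.98
g^-0.22 = 1.62^-0.22 = 0.8993
(sin 60°)^0.333 = 0.8660^0.333 = 0.9532
D = 0.92 × 0.9672 × 92.08 × 60.98 × 0.8993 × 0.9532 = 4283 m
   = 4.283 km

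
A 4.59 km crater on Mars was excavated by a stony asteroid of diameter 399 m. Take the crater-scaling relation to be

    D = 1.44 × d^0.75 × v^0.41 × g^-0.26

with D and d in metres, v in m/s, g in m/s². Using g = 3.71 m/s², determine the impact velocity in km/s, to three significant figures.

v ≈ 14.1 km/s

Rearranging for v: v = [D / (1.44 · 399^0.75 · 3.71^-0.26)]^(1/0.41).
D = 4590 m.
399^0.75 = 89.27
3.71^-0.26 = 0.7112
Denominator = 1.44 × 89.27 × 0.7112 = 91.42
D / 91.42 = 4590 / 91.42 = 50.21
v = 50.21^(1/0.41) = 50.21^2.439 = 14068 m/s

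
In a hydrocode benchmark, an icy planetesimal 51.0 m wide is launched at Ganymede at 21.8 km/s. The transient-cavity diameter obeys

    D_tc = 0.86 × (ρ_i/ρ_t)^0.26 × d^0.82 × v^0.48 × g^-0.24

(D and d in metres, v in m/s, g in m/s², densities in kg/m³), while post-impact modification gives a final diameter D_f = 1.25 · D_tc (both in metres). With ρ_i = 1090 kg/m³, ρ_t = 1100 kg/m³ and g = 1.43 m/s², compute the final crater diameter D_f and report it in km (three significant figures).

v = 21800 m/s.
(ρ_i/ρ_t)^0.26 = (1090/1100)^0.26 = 0.9976
d^0.82 = 51^0.82 = 25.13
v^0.48 = 21800^0.48 = 120.9
g^-0.24 = 1.43^-0.24 = 0.9177
D_tc = 0.86 × 0.9976 × 25.13 × 120.9 × 0.9177 = 2392 m
D_f = 1.25 × 2392 = 2990 m
     = 2.990 km

D_f ≈ 2.99 km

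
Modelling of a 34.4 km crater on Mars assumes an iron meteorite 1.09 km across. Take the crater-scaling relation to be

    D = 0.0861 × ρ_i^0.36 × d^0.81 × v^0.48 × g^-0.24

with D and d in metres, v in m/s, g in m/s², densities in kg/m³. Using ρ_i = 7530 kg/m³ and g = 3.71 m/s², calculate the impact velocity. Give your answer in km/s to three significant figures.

Rearranging for v: v = [D / (0.0861 · 7530^0.36 · 1090^0.81 · 3.71^-0.24)]^(1/0.48).
D = 34400 m.
7530^0.36 = 24.87
1090^0.81 = 288.6
3.71^-0.24 = 0.7300
Denominator = 0.0861 × 24.87 × 288.6 × 0.7300 = 451.1
D / 451.1 = 34400 / 451.1 = 76.26
v = 76.26^(1/0.48) = 76.26^2.0833 = 8344 m/s

v ≈ 8.34 km/s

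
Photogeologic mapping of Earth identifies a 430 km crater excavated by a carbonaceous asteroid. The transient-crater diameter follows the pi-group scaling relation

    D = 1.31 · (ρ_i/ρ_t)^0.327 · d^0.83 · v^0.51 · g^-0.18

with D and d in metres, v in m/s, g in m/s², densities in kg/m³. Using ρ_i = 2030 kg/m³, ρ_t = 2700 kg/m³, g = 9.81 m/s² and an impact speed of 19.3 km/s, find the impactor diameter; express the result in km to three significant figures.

Rearranging for d: d = [D / (1.31 · (2030/2700)^0.327 · 19300^0.51 · 9.81^-0.18)]^(1/0.83).
D = 430000 m.
(2030/2700)^0.327 = 0.9110
19300^0.51 = 153.3
9.81^-0.18 = 0.6630
Denominator = 1.31 × 0.9110 × 153.3 × 0.6630 = 121.3
D / 121.3 = 430000 / 121.3 = 3545
d = 3545^(1/0.83) = 3545^1.2048 = 18905 m

d ≈ 18.9 km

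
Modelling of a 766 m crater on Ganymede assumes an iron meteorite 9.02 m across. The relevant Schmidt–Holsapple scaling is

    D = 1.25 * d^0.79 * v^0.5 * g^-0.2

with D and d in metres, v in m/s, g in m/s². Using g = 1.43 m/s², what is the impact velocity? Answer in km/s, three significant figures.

v ≈ 13.4 km/s

Rearranging for v: v = [D / (1.25 · 9.02^0.79 · 1.43^-0.2)]^(1/0.5).
9.02^0.79 = 5.683
1.43^-0.2 = 0.9310
Denominator = 1.25 × 5.683 × 0.9310 = 6.614
D / 6.614 = 766 / 6.614 = 115.8
v = 115.8^(1/0.5) = 115.8^2 = 13410 m/s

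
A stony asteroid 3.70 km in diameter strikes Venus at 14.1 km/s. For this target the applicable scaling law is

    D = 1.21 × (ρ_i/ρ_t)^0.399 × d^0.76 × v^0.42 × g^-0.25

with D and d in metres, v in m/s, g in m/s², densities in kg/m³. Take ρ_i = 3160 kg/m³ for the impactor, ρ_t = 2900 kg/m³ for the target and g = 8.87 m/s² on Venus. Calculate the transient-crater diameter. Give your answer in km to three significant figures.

D ≈ 20.7 km

In SI units: d = 3700 m, v = 14100 m/s.
(ρ_i/ρ_t)^0.399 = (3160/2900)^0.399 = 1.035
d^0.76 = 3700^0.76 = 515.0
v^0.42 = 14100^0.42 = 55.29
g^-0.25 = 8.87^-0.25 = 0.5795
D = 1.21 × 1.035 × 515.0 × 55.29 × 0.5795 = 20665 m
   = 20.66 km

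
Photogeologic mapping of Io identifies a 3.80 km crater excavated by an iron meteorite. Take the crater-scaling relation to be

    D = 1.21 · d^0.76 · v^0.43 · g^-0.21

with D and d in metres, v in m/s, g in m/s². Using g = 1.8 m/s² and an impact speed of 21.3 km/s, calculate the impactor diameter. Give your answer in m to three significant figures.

Rearranging for d: d = [D / (1.21 · 21300^0.43 · 1.8^-0.21)]^(1/0.76).
D = 3800 m.
21300^0.43 = 72.64
1.8^-0.21 = 0.8839
Denominator = 1.21 × 72.64 × 0.8839 = 77.69
D / 77.69 = 3800 / 77.69 = 48.91
d = 48.91^(1/0.76) = 48.91^1.3158 = 167.1 m

d ≈ 167 m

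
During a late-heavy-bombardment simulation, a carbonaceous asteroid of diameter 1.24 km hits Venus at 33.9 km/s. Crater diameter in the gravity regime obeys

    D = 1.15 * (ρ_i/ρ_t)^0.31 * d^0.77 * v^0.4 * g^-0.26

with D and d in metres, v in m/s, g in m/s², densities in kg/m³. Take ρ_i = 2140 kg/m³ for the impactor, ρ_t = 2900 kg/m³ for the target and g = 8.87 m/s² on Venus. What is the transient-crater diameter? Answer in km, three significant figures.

D ≈ 9.28 km

In SI units: d = 1240 m, v = 33900 m/s.
(ρ_i/ρ_t)^0.31 = (2140/2900)^0.31 = 0.9101
d^0.77 = 1240^0.77 = 241.0
v^0.4 = 33900^0.4 = 64.88
g^-0.26 = 8.87^-0.26 = 0.5669
D = 1.15 × 0.9101 × 241.0 × 64.88 × 0.5669 = 9277 m
   = 9.277 km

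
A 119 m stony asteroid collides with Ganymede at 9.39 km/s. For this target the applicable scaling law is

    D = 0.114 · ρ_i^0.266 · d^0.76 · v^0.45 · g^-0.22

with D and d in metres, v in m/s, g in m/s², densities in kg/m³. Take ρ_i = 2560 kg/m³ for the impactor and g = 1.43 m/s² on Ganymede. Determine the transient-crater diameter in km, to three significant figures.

D ≈ 1.97 km

In SI units: v = 9390 m/s.
ρ_i^0.266 = 2560^0.266 = 8.065
d^0.76 = 119^0.76 = 37.79
v^0.45 = 9390^0.45 = 61.33
g^-0.22 = 1.43^-0.22 = 0.9243
D = 0.114 × 8.065 × 37.79 × 61.33 × 0.9243 = 1970 m
   = 1.970 km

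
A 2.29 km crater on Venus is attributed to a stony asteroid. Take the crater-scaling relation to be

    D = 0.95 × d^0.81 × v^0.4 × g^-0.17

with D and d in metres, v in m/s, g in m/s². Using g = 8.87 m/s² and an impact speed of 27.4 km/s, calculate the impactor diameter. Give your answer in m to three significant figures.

d ≈ 152 m

Rearranging for d: d = [D / (0.95 · 27400^0.4 · 8.87^-0.17)]^(1/0.81).
D = 2290 m.
27400^0.4 = 59.58
8.87^-0.17 = 0.6900
Denominator = 0.95 × 59.58 × 0.6900 = 39.05
D / 39.05 = 2290 / 39.05 = 58.64
d = 58.64^(1/0.81) = 58.64^1.2346 = 152.4 m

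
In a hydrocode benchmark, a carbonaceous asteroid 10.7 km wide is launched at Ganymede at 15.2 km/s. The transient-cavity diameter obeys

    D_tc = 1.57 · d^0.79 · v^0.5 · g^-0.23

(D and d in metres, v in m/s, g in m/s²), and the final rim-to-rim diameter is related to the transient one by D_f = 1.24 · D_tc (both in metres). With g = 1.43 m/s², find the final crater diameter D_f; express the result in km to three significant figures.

D_f ≈ 337 km

In SI: d = 10700 m, v = 15200 m/s.
d^0.79 = 10700^0.79 = 1525
v^0.5 = 15200^0.5 = 123.3
g^-0.23 = 1.43^-0.23 = 0.9210
D_tc = 1.57 × 1525 × 123.3 × 0.9210 = 2.719 × 10^5 m
D_f = 1.24 × 2.719 × 10^5 = 3.372 × 10^5 m
     = 337.2 km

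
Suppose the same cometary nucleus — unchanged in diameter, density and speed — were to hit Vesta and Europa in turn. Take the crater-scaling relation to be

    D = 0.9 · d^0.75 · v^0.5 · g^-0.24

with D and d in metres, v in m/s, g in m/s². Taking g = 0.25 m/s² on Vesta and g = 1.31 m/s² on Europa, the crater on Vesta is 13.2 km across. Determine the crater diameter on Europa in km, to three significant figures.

D ≈ 8.87 km

All impactor-dependent factors cancel in the ratio, leaving D_Europa/D_Vesta = (g_Europa/g_Vesta)^-0.24.
(1.31/0.25)^-0.24 = 5.240^-0.24 = 0.6720
D_Europa = 0.6720 × 13.2 km = 8.87 km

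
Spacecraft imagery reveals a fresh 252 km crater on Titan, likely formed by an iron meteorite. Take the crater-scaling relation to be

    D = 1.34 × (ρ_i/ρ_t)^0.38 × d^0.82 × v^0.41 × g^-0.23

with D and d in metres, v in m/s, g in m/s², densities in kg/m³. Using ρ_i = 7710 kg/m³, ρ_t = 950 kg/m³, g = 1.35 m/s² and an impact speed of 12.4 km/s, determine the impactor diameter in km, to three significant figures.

Rearranging for d: d = [D / (1.34 · (7710/950)^0.38 · 12400^0.41 · 1.35^-0.23)]^(1/0.82).
D = 252000 m.
(7710/950)^0.38 = 2.216
12400^0.41 = 47.68
1.35^-0.23 = 0.9333
Denominator = 1.34 × 2.216 × 47.68 × 0.9333 = 132.1
D / 132.1 = 252000 / 132.1 = 1908
d = 1908^(1/0.82) = 1908^1.2195 = 10015 m

d ≈ 10.0 km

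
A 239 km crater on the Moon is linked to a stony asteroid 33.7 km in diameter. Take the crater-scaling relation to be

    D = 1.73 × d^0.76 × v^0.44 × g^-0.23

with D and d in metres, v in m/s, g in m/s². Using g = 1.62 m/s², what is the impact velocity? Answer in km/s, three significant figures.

v ≈ 9.37 km/s

Rearranging for v: v = [D / (1.73 · 33700^0.76 · 1.62^-0.23)]^(1/0.44).
D = 239000 m.
33700^0.76 = 2761
1.62^-0.23 = 0.8950
Denominator = 1.73 × 2761 × 0.8950 = 4275
D / 4275 = 239000 / 4275 = 55.91
v = 55.91^(1/0.44) = 55.91^2.2727 = 9365 m/s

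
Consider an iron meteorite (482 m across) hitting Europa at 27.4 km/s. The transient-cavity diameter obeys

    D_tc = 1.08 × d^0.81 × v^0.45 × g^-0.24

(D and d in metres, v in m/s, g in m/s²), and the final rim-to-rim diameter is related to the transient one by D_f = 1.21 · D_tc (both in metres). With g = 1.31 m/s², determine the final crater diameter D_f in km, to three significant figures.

D_f ≈ 18.1 km

v = 27400 m/s.
d^0.81 = 482^0.81 = 149.0
v^0.45 = 27400^0.45 = 99.31
g^-0.24 = 1.31^-0.24 = 0.9372
D_tc = 1.08 × 149.0 × 99.31 × 0.9372 = 14980 m
D_f = 1.21 × 14980 = 18126 m
     = 18.13 km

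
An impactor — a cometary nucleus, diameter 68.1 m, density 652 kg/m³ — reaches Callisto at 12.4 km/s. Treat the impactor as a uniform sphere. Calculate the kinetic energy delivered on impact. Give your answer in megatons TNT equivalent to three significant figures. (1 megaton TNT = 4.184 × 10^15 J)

E ≈ 1.98 Mt TNT

v = 12400 m/s.
Mass m = (π/6) ρ d³ = (π/6) × 652 × (68.1)³ = 1.078 × 10^8 kg
E = ½ m v² = 0.5 × 1.078 × 10^8 × (12400)² = 8.288 × 10^15 J
   = 8.288 × 10^15 / 4.184×10^15 = 1.981 Mt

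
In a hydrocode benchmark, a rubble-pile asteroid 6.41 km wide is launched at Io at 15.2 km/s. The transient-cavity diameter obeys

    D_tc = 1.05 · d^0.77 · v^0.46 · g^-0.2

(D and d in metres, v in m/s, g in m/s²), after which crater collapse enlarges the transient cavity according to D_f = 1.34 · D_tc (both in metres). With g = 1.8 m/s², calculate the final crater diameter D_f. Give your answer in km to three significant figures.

D_f ≈ 89.6 km

In SI: d = 6410 m, v = 15200 m/s.
d^0.77 = 6410^0.77 = 853.7
v^0.46 = 15200^0.46 = 83.88
g^-0.2 = 1.8^-0.2 = 0.8891
D_tc = 1.05 × 853.7 × 83.88 × 0.8891 = 66850 m
D_f = 1.34 × 66850 = 89579 m
     = 89.58 km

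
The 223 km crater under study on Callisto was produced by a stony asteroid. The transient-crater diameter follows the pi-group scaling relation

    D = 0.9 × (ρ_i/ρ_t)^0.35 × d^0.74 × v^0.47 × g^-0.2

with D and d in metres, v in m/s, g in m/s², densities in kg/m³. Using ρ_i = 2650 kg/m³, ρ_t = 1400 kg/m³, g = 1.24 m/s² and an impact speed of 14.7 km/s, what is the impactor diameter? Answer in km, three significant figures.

Rearranging for d: d = [D / (0.9 · (2650/1400)^0.35 · 14700^0.47 · 1.24^-0.2)]^(1/0.74).
D = 223000 m.
(2650/1400)^0.35 = 1.250
14700^0.47 = 90.92
1.24^-0.2 = 0.9579
Denominator = 0.9 × 1.250 × 90.92 × 0.9579 = 97.98
D / 97.98 = 223000 / 97.98 = 2276
d = 2276^(1/0.74) = 2276^1.3514 = 34426 m

d ≈ 34.4 km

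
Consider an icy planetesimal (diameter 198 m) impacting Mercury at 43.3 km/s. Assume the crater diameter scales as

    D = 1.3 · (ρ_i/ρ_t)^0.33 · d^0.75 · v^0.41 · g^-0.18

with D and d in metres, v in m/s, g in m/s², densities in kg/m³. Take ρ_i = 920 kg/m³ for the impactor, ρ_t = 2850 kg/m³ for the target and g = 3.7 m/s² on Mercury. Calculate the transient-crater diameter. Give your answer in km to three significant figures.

D ≈ 2.97 km

In SI units: v = 43300 m/s.
(ρ_i/ρ_t)^0.33 = (920/2850)^0.33 = 0.6886
d^0.75 = 198^0.75 = 52.78
v^0.41 = 43300^0.41 = 79.61
g^-0.18 = 3.7^-0.18 = 0.7902
D = 1.3 × 0.6886 × 52.78 × 79.61 × 0.7902 = 2972 m
   = 2.972 km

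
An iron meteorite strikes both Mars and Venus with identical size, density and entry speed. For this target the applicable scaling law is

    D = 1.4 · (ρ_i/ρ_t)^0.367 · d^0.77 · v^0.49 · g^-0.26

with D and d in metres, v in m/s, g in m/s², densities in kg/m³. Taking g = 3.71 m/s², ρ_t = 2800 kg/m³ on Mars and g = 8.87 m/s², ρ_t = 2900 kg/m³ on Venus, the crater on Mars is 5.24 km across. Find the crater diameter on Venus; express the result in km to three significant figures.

The impactor-only factors (d, v, ρ_i) cancel in the ratio, leaving D_Venus/D_Mars = (g_Venus/g_Mars)^-0.26 · (ρ_t,Mars/ρ_t,Venus)^0.367.
(8.87/3.71)^-0.26 = 2.391^-0.26 = 0.7972
(2800/2900)^0.367 = 0.9655^0.367 = 0.9872
Ratio = 0.7972 × 0.9872 = 0.7870
D_Venus = 0.7870 × 5.24 km = 4.12 km

D ≈ 4.12 km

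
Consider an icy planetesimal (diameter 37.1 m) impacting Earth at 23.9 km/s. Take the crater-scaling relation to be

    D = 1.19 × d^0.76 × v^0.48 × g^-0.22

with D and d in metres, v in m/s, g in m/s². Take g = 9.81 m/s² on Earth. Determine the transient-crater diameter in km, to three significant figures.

D ≈ 1.42 km

In SI units: v = 23900 m/s.
d^0.76 = 37.1^0.76 = 15.59
v^0.48 = 23900^0.48 = 126.4
g^-0.22 = 9.81^-0.22 = 0.6051
D = 1.19 × 15.59 × 126.4 × 0.6051 = 1419 m
   = 1.419 km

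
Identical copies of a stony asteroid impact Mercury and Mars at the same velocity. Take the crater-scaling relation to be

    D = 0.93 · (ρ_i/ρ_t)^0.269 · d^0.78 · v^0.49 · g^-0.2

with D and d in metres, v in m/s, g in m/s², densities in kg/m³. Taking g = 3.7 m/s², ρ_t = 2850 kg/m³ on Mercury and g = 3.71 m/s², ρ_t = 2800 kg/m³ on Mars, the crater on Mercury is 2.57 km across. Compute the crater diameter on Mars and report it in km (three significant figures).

The impactor-only factors (d, v, ρ_i) cancel in the ratio, leaving D_Mars/D_Mercury = (g_Mars/g_Mercury)^-0.2 · (ρ_t,Mercury/ρ_t,Mars)^0.269.
(3.71/3.7)^-0.2 = 1.003^-0.2 = 0.9994
(2850/2800)^0.269 = 1.018^0.269 = 1.005
Ratio = 0.9994 × 1.005 = 1.004
D_Mars = 1.004 × 2.57 km = 2.58 km

D ≈ 2.58 km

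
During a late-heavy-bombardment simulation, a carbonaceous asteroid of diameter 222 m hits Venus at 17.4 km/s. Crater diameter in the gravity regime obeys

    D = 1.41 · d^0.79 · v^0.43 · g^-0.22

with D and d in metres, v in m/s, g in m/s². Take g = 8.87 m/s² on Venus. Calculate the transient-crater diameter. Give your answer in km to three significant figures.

In SI units: v = 17400 m/s.
d^0.79 = 222^0.79 = 71.39
v^0.43 = 17400^0.43 = 66.59
g^-0.22 = 8.87^-0.22 = 0.6187
D = 1.41 × 71.39 × 66.59 × 0.6187 = 4147 m
   = 4.147 km

D ≈ 4.15 km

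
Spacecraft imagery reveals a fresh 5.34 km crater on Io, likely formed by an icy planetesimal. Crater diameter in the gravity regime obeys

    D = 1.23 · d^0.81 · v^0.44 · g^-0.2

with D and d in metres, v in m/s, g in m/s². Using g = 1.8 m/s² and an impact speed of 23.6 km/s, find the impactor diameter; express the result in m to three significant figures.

d ≈ 151 m

Rearranging for d: d = [D / (1.23 · 23600^0.44 · 1.8^-0.2)]^(1/0.81).
D = 5340 m.
23600^0.44 = 83.96
1.8^-0.2 = 0.8891
Denominator = 1.23 × 83.96 × 0.8891 = 91.82
D / 91.82 = 5340 / 91.82 = 58.16
d = 58.16^(1/0.81) = 58.16^1.2346 = 150.9 m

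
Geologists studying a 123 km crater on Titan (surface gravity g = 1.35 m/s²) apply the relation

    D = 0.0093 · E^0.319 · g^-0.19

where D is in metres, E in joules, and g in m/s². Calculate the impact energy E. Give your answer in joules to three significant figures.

E ≈ 2.52 × 10^22 J

Rearranging: E = [D / (0.0093 · g^-0.19)]^(1/0.319).
D = 123000 m.
g^-0.19 = 1.35^-0.19 = 0.9446
D / (0.0093 × 0.9446) = 123000 / (8.785 × 10^-3) = 1.400 × 10^7
E = (1.400 × 10^7)^3.1348 = 2.522 × 10^22 J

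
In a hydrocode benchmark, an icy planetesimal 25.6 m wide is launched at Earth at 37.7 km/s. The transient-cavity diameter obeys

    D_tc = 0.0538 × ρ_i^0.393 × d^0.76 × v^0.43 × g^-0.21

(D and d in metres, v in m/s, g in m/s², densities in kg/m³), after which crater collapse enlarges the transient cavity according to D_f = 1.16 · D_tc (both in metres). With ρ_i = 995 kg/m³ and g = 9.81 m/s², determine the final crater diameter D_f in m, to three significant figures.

D_f ≈ 636 m

v = 37700 m/s.
ρ_i^0.393 = 995^0.393 = 15.07
d^0.76 = 25.6^0.76 = 11.76
v^0.43 = 37700^0.43 = 92.86
g^-0.21 = 9.81^-0.21 = 0.6191
D_tc = 0.0538 × 15.07 × 11.76 × 92.86 × 0.6191 = 548.1 m
D_f = 1.16 × 548.1 = 635.8 m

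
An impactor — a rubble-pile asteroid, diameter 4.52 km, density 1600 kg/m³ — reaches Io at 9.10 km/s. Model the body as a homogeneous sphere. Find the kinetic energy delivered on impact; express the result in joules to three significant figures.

E ≈ 3.20 × 10^21 J

d = 4520 m; v = 9100 m/s.
Mass m = (π/6) ρ d³ = (π/6) × 1600 × (4520)³ = 7.736 × 10^13 kg
E = ½ m v² = 0.5 × 7.736 × 10^13 × (9100)² = 3.203 × 10^21 J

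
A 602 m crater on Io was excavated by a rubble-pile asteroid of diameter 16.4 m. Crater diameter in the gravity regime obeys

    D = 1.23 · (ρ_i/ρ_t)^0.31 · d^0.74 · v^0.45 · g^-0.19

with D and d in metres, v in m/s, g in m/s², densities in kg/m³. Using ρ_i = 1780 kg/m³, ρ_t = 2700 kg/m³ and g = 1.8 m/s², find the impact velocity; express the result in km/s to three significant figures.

v ≈ 16.3 km/s

Rearranging for v: v = [D / (1.23 · (1780/2700)^0.31 · 16.4^0.74 · 1.8^-0.19)]^(1/0.45).
(1780/2700)^0.31 = 0.8788
16.4^0.74 = 7.925
1.8^-0.19 = 0.8943
Denominator = 1.23 × 0.8788 × 7.925 × 0.8943 = 7.661
D / 7.661 = 602 / 7.661 = 78.58
v = 78.58^(1/0.45) = 78.58^2.2222 = 16284 m/s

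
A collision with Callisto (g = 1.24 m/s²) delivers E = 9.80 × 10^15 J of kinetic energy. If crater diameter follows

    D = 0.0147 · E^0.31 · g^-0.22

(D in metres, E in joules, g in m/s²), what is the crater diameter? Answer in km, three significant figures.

D ≈ 1.27 km

E^0.31 = (9.80 × 10^15)^0.31 = 9.063 × 10^4
g^-0.22 = 1.24^-0.22 = 0.9538
D = 0.0147 × 9.063 × 10^4 × 0.9538 = 1271 m
   = 1.271 km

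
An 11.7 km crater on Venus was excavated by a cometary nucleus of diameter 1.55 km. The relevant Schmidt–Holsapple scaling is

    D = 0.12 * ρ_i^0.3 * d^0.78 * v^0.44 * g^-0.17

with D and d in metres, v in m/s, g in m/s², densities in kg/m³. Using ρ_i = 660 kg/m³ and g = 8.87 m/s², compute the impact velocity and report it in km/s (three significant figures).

v ≈ 13.4 km/s

Rearranging for v: v = [D / (0.12 · 660^0.3 · 1550^0.78 · 8.87^-0.17)]^(1/0.44).
D = 11700 m.
660^0.3 = 7.012
1550^0.78 = 307.9
8.87^-0.17 = 0.6900
Denominator = 0.12 × 7.012 × 307.9 × 0.6900 = 178.8
D / 178.8 = 11700 / 178.8 = 65.44
v = 65.44^(1/0.44) = 65.44^2.2727 = 13393 m/s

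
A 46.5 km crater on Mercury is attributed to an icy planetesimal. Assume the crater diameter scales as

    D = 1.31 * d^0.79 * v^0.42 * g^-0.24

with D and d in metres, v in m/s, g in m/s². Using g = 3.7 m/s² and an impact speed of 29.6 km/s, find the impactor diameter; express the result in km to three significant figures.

Rearranging for d: d = [D / (1.31 · 29600^0.42 · 3.7^-0.24)]^(1/0.79).
D = 46500 m.
29600^0.42 = 75.50
3.7^-0.24 = 0.7305
Denominator = 1.31 × 75.50 × 0.7305 = 72.25
D / 72.25 = 46500 / 72.25 = 643.6
d = 643.6^(1/0.79) = 643.6^1.2658 = 3590 m

d ≈ 3.59 km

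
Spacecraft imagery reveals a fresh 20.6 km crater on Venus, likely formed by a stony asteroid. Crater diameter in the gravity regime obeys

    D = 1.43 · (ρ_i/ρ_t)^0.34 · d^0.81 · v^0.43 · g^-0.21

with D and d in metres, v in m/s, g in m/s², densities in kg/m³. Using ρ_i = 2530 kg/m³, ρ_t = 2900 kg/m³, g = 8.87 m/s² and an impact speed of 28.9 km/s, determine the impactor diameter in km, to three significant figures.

Rearranging for d: d = [D / (1.43 · (2530/2900)^0.34 · 28900^0.43 · 8.87^-0.21)]^(1/0.81).
D = 20600 m.
(2530/2900)^0.34 = 0.9547
28900^0.43 = 82.83
8.87^-0.21 = 0.6323
Denominator = 1.43 × 0.9547 × 82.83 × 0.6323 = 71.50
D / 71.50 = 20600 / 71.50 = 288.1
d = 288.1^(1/0.81) = 288.1^1.2346 = 1088 m

d ≈ 1.09 km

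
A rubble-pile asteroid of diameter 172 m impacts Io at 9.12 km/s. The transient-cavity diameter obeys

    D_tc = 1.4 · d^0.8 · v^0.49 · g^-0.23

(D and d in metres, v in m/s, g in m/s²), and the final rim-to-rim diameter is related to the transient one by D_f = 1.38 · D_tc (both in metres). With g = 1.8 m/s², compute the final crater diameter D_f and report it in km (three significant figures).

v = 9120 m/s.
d^0.8 = 172^0.8 = 61.44
v^0.49 = 9120^0.49 = 87.18
g^-0.23 = 1.8^-0.23 = 0.8735
D_tc = 1.4 × 61.44 × 87.18 × 0.8735 = 6550 m
D_f = 1.38 × 6550 = 9039 m
     = 9.039 km

D_f ≈ 9.04 km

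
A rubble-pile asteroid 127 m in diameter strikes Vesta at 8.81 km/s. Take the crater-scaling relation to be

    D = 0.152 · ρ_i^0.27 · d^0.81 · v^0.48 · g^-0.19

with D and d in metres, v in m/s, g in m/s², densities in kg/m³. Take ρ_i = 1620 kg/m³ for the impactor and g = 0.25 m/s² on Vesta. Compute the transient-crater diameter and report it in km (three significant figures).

In SI units: v = 8810 m/s.
ρ_i^0.27 = 1620^0.27 = 7.355
d^0.81 = 127^0.81 = 50.59
v^0.48 = 8810^0.48 = 78.27
g^-0.19 = 0.25^-0.19 = 1.301
D = 0.152 × 7.355 × 50.59 × 78.27 × 1.301 = 5759 m
   = 5.759 km

D ≈ 5.76 km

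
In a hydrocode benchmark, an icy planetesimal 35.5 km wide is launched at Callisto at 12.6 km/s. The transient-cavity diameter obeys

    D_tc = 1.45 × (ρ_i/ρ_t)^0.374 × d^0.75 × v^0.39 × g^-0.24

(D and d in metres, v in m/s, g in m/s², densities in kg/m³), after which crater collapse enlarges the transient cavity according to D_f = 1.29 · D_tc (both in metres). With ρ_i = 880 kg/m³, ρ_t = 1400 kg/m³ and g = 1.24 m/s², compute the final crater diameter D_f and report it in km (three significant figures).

D_f ≈ 153 km

In SI: d = 35500 m, v = 12600 m/s.
(ρ_i/ρ_t)^0.374 = (880/1400)^0.374 = 0.8406
d^0.75 = 35500^0.75 = 2586
v^0.39 = 12600^0.39 = 39.73
g^-0.24 = 1.24^-0.24 = 0.9497
D_tc = 1.45 × 0.8406 × 2586 × 39.73 × 0.9497 = 1.189 × 10^5 m
D_f = 1.29 × 1.189 × 10^5 = 1.534 × 10^5 m
     = 153.4 km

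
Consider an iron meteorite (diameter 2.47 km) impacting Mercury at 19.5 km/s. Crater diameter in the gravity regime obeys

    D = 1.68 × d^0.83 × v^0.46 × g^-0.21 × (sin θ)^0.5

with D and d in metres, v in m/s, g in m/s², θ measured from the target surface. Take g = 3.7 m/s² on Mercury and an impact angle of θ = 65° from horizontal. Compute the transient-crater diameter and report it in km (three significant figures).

D ≈ 74.8 km

In SI units: d = 2470 m, v = 19500 m/s.
d^0.83 = 2470^0.83 = 654.5
v^0.46 = 19500^0.46 = 94.06
g^-0.21 = 3.7^-0.21 = 0.7598
(sin 65°)^0.5 = 0.9063^0.5 = 0.9520
D = 1.68 × 654.5 × 94.06 × 0.7598 × 0.9520 = 74810 m
   = 74.81 km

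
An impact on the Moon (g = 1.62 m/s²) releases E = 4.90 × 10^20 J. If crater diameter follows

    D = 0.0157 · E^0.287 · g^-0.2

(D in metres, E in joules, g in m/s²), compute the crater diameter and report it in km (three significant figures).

E^0.287 = (4.90 × 10^20)^0.287 = 8.671 × 10^5
g^-0.2 = 1.62^-0.2 = 0.9080
D = 0.0157 × 8.671 × 10^5 × 0.9080 = 12361 m
   = 12.36 km

D ≈ 12.4 km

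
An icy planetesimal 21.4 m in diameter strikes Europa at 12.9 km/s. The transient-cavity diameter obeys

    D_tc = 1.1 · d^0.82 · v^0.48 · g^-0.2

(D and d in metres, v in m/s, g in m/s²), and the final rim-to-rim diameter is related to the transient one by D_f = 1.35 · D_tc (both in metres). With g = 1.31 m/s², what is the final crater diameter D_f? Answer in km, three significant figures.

D_f ≈ 1.63 km

v = 12900 m/s.
d^0.82 = 21.4^0.82 = 12.33
v^0.48 = 12900^0.48 = 93.99
g^-0.2 = 1.31^-0.2 = 0.9474
D_tc = 1.1 × 12.33 × 93.99 × 0.9474 = 1208 m
D_f = 1.35 × 1208 = 1631 m
     = 1.631 km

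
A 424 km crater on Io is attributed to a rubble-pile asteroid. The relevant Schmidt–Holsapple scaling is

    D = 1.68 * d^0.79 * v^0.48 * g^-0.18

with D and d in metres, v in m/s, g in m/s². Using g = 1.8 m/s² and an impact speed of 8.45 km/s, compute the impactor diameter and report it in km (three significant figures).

Rearranging for d: d = [D / (1.68 · 8450^0.48 · 1.8^-0.18)]^(1/0.79).
D = 424000 m.
8450^0.48 = 76.72
1.8^-0.18 = 0.8996
Denominator = 1.68 × 76.72 × 0.8996 = 115.9
D / 115.9 = 424000 / 115.9 = 3658
d = 3658^(1/0.79) = 3658^1.2658 = 32386 m

d ≈ 32.4 km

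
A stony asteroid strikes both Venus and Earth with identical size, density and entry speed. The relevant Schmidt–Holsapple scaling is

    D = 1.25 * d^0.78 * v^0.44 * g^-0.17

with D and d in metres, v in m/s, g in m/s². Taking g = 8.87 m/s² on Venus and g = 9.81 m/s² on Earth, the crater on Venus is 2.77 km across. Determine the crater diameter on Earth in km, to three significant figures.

D ≈ 2.72 km

All impactor-dependent factors cancel in the ratio, leaving D_Earth/D_Venus = (g_Earth/g_Venus)^-0.17.
(9.81/8.87)^-0.17 = 1.106^-0.17 = 0.9830
D_Earth = 0.9830 × 2.77 km = 2.72 km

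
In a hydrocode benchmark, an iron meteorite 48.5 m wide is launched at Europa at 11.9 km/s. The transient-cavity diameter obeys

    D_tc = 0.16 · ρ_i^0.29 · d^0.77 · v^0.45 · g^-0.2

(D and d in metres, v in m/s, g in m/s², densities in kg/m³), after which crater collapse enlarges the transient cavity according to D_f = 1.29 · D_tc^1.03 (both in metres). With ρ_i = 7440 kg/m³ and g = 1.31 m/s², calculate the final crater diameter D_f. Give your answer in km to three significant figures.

v = 11900 m/s.
ρ_i^0.29 = 7440^0.29 = 13.27
d^0.77 = 48.5^0.77 = 19.86
v^0.45 = 11900^0.45 = 68.23
g^-0.2 = 1.31^-0.2 = 0.9474
D_tc = 0.16 × 13.27 × 19.86 × 68.23 × 0.9474 = 2726 m
D_f = 1.29 × (2726)^1.03 = 4458 m
     = 4.458 km

D_f ≈ 4.46 km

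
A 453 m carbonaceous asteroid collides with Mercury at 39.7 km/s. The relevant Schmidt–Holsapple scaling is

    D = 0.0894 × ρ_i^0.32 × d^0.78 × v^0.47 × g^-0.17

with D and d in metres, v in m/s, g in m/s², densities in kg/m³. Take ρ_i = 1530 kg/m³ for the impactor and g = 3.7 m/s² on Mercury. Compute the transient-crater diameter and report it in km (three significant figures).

In SI units: v = 39700 m/s.
ρ_i^0.32 = 1530^0.32 = 10.45
d^0.78 = 453^0.78 = 118.0
v^0.47 = 39700^0.47 = 145.0
g^-0.17 = 3.7^-0.17 = 0.8006
D = 0.0894 × 10.45 × 118.0 × 145.0 × 0.8006 = 12797 m
   = 12.80 km

D ≈ 12.8 km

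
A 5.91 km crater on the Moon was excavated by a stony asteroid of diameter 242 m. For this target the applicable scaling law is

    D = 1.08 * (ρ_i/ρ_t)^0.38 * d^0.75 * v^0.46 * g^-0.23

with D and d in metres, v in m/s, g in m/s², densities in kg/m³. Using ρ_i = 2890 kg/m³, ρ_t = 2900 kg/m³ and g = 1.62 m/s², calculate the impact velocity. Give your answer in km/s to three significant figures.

v ≈ 22.2 km/s

Rearranging for v: v = [D / (1.08 · (2890/2900)^0.38 · 242^0.75 · 1.62^-0.23)]^(1/0.46).
D = 5910 m.
(2890/2900)^0.38 = 0.9987
242^0.75 = 61.36
1.62^-0.23 = 0.8950
Denominator = 1.08 × 0.9987 × 61.36 × 0.8950 = 59.23
D / 59.23 = 5910 / 59.23 = 99.78
v = 99.78^(1/0.46) = 99.78^2.1739 = 22168 m/s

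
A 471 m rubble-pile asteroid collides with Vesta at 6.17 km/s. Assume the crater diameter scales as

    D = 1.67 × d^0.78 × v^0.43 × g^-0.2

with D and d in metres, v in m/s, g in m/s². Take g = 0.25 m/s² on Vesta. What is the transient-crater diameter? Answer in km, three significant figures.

D ≈ 11.4 km

In SI units: v = 6170 m/s.
d^0.78 = 471^0.78 = 121.6
v^0.43 = 6170^0.43 = 42.64
g^-0.2 = 0.25^-0.2 = 1.320
D = 1.67 × 121.6 × 42.64 × 1.320 = 11430 m
   = 11.43 km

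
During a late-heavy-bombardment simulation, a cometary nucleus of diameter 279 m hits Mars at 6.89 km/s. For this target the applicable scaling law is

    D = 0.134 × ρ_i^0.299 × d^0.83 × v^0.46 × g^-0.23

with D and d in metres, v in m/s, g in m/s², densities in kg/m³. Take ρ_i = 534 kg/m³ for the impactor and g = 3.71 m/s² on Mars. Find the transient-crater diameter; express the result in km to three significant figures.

In SI units: v = 6890 m/s.
ρ_i^0.299 = 534^0.299 = 6.539
d^0.83 = 279^0.83 = 107.1
v^0.46 = 6890^0.46 = 58.29
g^-0.23 = 3.71^-0.23 = 0.7397
D = 0.134 × 6.539 × 107.1 × 58.29 × 0.7397 = 4046 m
   = 4.046 km

D ≈ 4.05 km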